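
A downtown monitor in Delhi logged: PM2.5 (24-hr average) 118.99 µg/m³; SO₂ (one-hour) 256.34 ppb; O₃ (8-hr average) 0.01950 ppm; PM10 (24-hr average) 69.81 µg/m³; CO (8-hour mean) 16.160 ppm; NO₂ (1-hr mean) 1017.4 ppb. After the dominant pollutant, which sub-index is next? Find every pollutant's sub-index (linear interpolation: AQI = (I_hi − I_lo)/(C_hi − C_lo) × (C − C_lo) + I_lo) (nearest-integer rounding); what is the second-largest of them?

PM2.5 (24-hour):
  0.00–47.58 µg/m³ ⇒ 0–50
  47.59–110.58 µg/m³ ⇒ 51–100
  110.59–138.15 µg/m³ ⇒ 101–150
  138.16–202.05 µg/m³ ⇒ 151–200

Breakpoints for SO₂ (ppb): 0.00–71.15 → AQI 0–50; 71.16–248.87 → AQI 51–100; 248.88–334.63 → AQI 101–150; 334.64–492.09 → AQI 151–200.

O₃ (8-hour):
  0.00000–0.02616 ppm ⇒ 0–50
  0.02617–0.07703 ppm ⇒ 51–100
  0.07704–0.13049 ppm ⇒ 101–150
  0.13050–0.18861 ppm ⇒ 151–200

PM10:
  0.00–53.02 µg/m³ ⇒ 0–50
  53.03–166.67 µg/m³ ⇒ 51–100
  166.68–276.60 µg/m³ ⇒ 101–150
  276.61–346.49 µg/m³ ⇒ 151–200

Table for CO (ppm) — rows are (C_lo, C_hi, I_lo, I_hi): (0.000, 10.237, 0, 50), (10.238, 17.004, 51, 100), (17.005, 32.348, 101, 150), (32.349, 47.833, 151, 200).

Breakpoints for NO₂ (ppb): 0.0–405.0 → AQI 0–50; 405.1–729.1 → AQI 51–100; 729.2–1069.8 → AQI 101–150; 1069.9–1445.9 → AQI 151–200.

116

PM2.5 118.99: bracket 110.59–138.15 → index 101–150; slope 49/27.56, offset 8.40.
AQI = 101 + 49/27.56·8.40 ≈ 115.93 ⇒ 116.
SO₂: 256.34 lies in 248.88–334.63, so I_lo=101, I_hi=150, C_lo=248.88, C_hi=334.63.
(150−101)/(334.63−248.88) × (256.34−248.88) + 101 = 49/85.75 × 7.46 + 101 ≈ 105.26 → 105.
O₃ 0.01950: bracket 0.00000–0.02616 → index 0–50; slope 50/0.02616, offset 0.01950.
AQI = 0 + 50/0.02616·0.01950 ≈ 37.27 ⇒ 37.
PM10: row 53.03–166.67 (AQI 51–100). (100−51)·(69.81−53.03)/(166.67−53.03) + 51 = 49·16.78/113.64 + 51 ≈ 58.24 → 58.
CO: 16.160 lies in 10.238–17.004, so I_lo=51, I_hi=100, C_lo=10.238, C_hi=17.004.
(100−51)/(17.004−10.238) × (16.160−10.238) + 51 = 49/6.766 × 5.922 + 51 ≈ 93.89 → 94.
NO₂: 1017.4 lies in 729.2–1069.8, so I_lo=101, I_hi=150, C_lo=729.2, C_hi=1069.8.
(150−101)/(1069.8−729.2) × (1017.4−729.2) + 101 = 49/340.6 × 288.2 + 101 ≈ 142.46 → 142.
Sub-indices: PM2.5→116, SO₂→105, O₃→37, PM10→58, CO→94, NO₂→142. Ranked high→low: 142, 116, 105, 94, 58, 37. Second-highest sub-index = 116.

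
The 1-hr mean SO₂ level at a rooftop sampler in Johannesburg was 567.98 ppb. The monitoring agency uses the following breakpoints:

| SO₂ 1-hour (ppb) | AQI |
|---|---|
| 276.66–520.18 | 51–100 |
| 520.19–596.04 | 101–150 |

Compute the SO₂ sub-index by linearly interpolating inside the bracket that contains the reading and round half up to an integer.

SO₂: 567.98 lies in 520.19–596.04, so I_lo=101, I_hi=150, C_lo=520.19, C_hi=596.04.
(150−101)/(596.04−520.19) × (567.98−520.19) + 101 = 49/75.85 × 47.79 + 101 ≈ 131.87 → 132.

132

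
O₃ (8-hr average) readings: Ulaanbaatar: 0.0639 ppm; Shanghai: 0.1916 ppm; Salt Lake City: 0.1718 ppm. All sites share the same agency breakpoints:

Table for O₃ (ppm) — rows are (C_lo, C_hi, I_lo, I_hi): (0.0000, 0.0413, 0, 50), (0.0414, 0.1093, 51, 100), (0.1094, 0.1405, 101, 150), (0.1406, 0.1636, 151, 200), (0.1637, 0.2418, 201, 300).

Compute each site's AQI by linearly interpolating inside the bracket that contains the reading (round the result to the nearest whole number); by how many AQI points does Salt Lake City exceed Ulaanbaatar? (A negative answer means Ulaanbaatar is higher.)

144

Ulaanbaatar 0.0639: bracket 0.0414–0.1093 → index 51–100; slope 49/0.0679, offset 0.0225.
AQI = 51 + 49/0.0679·0.0225 ≈ 67.24 ⇒ 67.
Shanghai: 0.1916 ∈ [0.1637, 0.2418] ↔ index [201, 300].
201 + (0.1916−0.1637)·(300−201)/(0.2418−0.1637) = 201 + 0.0279·99/0.0781 ≈ 236.37, so AQI = 236.
Salt Lake City: row 0.1637–0.2418 (AQI 201–300). (300−201)·(0.1718−0.1637)/(0.2418−0.1637) + 201 = 99·0.0081/0.0781 + 201 ≈ 211.27 → 211.
AQIs: Ulaanbaatar=67, Shanghai=236, Salt Lake City=211. Salt Lake City (211) − Ulaanbaatar (67) = 144.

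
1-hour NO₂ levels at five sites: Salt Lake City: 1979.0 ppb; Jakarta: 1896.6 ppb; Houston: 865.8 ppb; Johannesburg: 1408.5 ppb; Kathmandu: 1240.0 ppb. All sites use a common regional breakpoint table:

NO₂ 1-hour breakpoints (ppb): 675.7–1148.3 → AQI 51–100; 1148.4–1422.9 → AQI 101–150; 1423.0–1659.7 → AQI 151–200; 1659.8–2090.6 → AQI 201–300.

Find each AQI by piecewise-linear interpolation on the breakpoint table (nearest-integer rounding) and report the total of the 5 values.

Salt Lake City 1979.0: bracket 1659.8–2090.6 → index 201–300; slope 99/430.8, offset 319.2.
AQI = 201 + 99/430.8·319.2 ≈ 274.35 ⇒ 274.
Jakarta: 1896.6 lies in 1659.8–2090.6, so I_lo=201, I_hi=300, C_lo=1659.8, C_hi=2090.6.
(300−201)/(2090.6−1659.8) × (1896.6−1659.8) + 201 = 99/430.8 × 236.8 + 201 ≈ 255.42 → 255.
Houston 865.8: bracket 675.7–1148.3 → index 51–100; slope 49/472.6, offset 190.1.
AQI = 51 + 49/472.6·190.1 ≈ 70.71 ⇒ 71.
Johannesburg 1408.5: bracket 1148.4–1422.9 → index 101–150; slope 49/274.5, offset 260.1.
AQI = 101 + 49/274.5·260.1 ≈ 147.43 ⇒ 147.
Kathmandu: row 1148.4–1422.9 (AQI 101–150). (150−101)·(1240.0−1148.4)/(1422.9−1148.4) + 101 = 49·91.6/274.5 + 101 ≈ 117.35 → 117.
AQIs: Salt Lake City=274, Jakarta=255, Houston=71, Johannesburg=147, Kathmandu=117. Sum = 274 + 255 + 71 + 147 + 117 = 864.

864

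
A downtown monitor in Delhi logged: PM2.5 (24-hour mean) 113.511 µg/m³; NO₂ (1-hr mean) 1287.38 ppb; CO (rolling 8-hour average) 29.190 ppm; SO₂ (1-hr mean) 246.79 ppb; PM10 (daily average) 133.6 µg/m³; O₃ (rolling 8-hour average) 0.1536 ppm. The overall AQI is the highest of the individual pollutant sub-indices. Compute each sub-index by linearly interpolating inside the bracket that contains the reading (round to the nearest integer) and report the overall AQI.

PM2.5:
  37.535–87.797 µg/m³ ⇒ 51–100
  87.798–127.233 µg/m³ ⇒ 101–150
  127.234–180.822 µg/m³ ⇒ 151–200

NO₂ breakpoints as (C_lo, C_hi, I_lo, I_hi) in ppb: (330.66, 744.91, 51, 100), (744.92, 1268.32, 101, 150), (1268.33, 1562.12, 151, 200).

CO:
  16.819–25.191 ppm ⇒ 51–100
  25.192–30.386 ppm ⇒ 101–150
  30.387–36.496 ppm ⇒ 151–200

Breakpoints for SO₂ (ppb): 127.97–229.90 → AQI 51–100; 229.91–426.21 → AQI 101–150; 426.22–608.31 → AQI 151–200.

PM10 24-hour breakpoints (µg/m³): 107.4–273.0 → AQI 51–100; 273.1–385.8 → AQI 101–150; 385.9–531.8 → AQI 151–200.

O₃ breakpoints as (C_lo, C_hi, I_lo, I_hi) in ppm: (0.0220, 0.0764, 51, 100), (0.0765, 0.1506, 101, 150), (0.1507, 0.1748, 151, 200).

PM2.5: row 87.798–127.233 (AQI 101–150). (150−101)·(113.511−87.798)/(127.233−87.798) + 101 = 49·25.713/39.435 + 101 ≈ 132.95 → 133.
NO₂: 1287.38 lies in 1268.33–1562.12, so I_lo=151, I_hi=200, C_lo=1268.33, C_hi=1562.12.
(200−151)/(1562.12−1268.33) × (1287.38−1268.33) + 151 = 49/293.79 × 19.05 + 151 ≈ 154.18 → 154.
CO 29.190: bracket 25.192–30.386 → index 101–150; slope 49/5.194, offset 3.998.
AQI = 101 + 49/5.194·3.998 ≈ 138.72 ⇒ 139.
SO₂ 246.79: bracket 229.91–426.21 → index 101–150; slope 49/196.30, offset 16.88.
AQI = 101 + 49/196.30·16.88 ≈ 105.21 ⇒ 105.
PM10: 133.6 ∈ [107.4, 273.0] ↔ index [51, 100].
51 + (133.6−107.4)·(100−51)/(273.0−107.4) = 51 + 26.2·49/165.6 ≈ 58.75, so AQI = 59.
O₃: row 0.1507–0.1748 (AQI 151–200). (200−151)·(0.1536−0.1507)/(0.1748−0.1507) + 151 = 49·0.0029/0.0241 + 151 ≈ 156.90 → 157.
Sub-indices: PM2.5→133, NO₂→154, CO→139, SO₂→105, PM10→59, O₃→157. Overall AQI = max = 157; dominant pollutant is O₃.

157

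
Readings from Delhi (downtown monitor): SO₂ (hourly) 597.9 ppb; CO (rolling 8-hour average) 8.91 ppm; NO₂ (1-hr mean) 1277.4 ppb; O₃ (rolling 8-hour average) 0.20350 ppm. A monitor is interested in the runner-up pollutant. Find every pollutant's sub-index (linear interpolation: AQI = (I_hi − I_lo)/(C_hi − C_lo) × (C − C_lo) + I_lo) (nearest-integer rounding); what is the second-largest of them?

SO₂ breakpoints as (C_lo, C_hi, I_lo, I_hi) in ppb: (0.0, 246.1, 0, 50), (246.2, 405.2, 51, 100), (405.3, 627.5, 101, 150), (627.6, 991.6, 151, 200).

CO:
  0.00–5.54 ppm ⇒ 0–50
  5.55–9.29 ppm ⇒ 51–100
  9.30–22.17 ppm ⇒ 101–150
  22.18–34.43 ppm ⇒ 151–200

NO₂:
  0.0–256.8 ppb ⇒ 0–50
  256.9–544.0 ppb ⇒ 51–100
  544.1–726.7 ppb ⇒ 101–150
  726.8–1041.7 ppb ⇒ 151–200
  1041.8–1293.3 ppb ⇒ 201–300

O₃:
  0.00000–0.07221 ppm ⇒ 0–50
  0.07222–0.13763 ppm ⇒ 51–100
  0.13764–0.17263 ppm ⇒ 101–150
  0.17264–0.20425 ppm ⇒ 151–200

SO₂: 597.9 lies in 405.3–627.5, so I_lo=101, I_hi=150, C_lo=405.3, C_hi=627.5.
(150−101)/(627.5−405.3) × (597.9−405.3) + 101 = 49/222.2 × 192.6 + 101 ≈ 143.47 → 143.
CO: 8.91 lies in 5.55–9.29, so I_lo=51, I_hi=100, C_lo=5.55, C_hi=9.29.
(100−51)/(9.29−5.55) × (8.91−5.55) + 51 = 49/3.74 × 3.36 + 51 ≈ 95.02 → 95.
NO₂: row 1041.8–1293.3 (AQI 201–300). (300−201)·(1277.4−1041.8)/(1293.3−1041.8) + 201 = 99·235.6/251.5 + 201 ≈ 293.74 → 294.
O₃: row 0.17264–0.20425 (AQI 151–200). (200−151)·(0.20350−0.17264)/(0.20425−0.17264) + 151 = 49·0.03086/0.03161 + 151 ≈ 198.84 → 199.
Sub-indices: SO₂→143, CO→95, NO₂→294, O₃→199. Ranked high→low: 294, 199, 143, 95. Second-highest sub-index = 199.

199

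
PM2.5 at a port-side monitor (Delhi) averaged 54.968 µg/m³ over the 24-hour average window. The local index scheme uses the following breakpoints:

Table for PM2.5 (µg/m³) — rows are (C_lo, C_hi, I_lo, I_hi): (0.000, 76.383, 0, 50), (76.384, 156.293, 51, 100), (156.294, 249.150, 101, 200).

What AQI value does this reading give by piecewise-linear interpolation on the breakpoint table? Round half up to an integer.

36

PM2.5: row 0.000–76.383 (AQI 0–50). (50−0)·(54.968−0.000)/(76.383−0.000) + 0 = 50·54.968/76.383 + 0 ≈ 35.98 → 36.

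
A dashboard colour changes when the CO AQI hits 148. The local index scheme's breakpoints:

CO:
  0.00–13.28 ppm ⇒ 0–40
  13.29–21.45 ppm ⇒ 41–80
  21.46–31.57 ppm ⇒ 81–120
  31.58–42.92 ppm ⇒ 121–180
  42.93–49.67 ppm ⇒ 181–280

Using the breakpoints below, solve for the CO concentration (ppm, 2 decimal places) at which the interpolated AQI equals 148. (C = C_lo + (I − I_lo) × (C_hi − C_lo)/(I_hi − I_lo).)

36.77

AQI 148 lies in the 121–180 band, which corresponds to 31.58–42.92 ppm.
C = 31.58 + (148−121)×(42.92−31.58)/(180−121) = 31.58 + 27×11.34/59 ≈ 36.7695 ppm → 36.77 ppm to 2 dp.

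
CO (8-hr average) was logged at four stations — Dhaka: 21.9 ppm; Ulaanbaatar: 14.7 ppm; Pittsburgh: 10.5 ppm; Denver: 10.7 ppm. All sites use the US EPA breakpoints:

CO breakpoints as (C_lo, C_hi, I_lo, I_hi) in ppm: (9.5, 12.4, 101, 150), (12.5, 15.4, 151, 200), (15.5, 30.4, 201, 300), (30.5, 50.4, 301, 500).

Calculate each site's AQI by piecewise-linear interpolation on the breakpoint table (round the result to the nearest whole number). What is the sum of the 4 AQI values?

671

Dhaka 21.9: bracket 15.5–30.4 → index 201–300; slope 99/14.9, offset 6.4.
AQI = 201 + 99/14.9·6.4 ≈ 243.52 ⇒ 244.
Ulaanbaatar: row 12.5–15.4 (AQI 151–200). (200−151)·(14.7−12.5)/(15.4−12.5) + 151 = 49·2.2/2.9 + 151 ≈ 188.17 → 188.
Pittsburgh: row 9.5–12.4 (AQI 101–150). (150−101)·(10.5−9.5)/(12.4−9.5) + 101 = 49·1.0/2.9 + 101 ≈ 117.90 → 118.
Denver 10.7: bracket 9.5–12.4 → index 101–150; slope 49/2.9, offset 1.2.
AQI = 101 + 49/2.9·1.2 ≈ 121.28 ⇒ 121.
AQIs: Dhaka=244, Ulaanbaatar=188, Pittsburgh=118, Denver=121. Sum = 244 + 188 + 118 + 121 = 671.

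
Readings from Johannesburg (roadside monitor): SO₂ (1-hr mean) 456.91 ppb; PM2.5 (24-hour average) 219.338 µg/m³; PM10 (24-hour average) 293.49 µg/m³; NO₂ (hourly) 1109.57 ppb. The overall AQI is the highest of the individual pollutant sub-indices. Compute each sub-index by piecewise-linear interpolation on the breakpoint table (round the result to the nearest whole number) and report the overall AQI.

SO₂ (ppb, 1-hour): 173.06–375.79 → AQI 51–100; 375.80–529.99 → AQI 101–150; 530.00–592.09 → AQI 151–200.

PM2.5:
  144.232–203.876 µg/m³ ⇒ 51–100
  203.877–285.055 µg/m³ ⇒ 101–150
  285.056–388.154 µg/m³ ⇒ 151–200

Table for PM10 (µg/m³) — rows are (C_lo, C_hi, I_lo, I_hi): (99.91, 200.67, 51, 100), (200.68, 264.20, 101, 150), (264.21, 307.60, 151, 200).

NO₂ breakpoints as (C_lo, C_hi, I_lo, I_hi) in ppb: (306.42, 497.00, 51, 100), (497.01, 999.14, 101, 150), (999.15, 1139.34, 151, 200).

SO₂: 456.91 ∈ [375.80, 529.99] ↔ index [101, 150].
101 + (456.91−375.80)·(150−101)/(529.99−375.80) = 101 + 81.11·49/154.19 ≈ 126.78, so AQI = 127.
PM2.5: row 203.877–285.055 (AQI 101–150). (150−101)·(219.338−203.877)/(285.055−203.877) + 101 = 49·15.461/81.178 + 101 ≈ 110.33 → 110.
PM10: 293.49 lies in 264.21–307.60, so I_lo=151, I_hi=200, C_lo=264.21, C_hi=307.60.
(200−151)/(307.60−264.21) × (293.49−264.21) + 151 = 49/43.39 × 29.28 + 151 ≈ 184.07 → 184.
NO₂: row 999.15–1139.34 (AQI 151–200). (200−151)·(1109.57−999.15)/(1139.34−999.15) + 151 = 49·110.42/140.19 + 151 ≈ 189.59 → 190.
Sub-indices: SO₂→127, PM2.5→110, PM10→184, NO₂→190. Overall AQI = max = 190; dominant pollutant is NO₂.

190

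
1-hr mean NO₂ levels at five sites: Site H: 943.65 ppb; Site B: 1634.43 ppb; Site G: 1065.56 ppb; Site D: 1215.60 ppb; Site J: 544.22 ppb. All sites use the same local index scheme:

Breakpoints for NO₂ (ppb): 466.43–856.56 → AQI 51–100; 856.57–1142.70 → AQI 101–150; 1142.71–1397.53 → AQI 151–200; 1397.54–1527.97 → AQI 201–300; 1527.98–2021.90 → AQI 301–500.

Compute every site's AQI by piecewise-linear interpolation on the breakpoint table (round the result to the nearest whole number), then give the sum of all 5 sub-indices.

Site H: 943.65 ∈ [856.57, 1142.70] ↔ index [101, 150].
101 + (943.65−856.57)·(150−101)/(1142.70−856.57) = 101 + 87.08·49/286.13 ≈ 115.91, so AQI = 116.
Site B: row 1527.98–2021.90 (AQI 301–500). (500−301)·(1634.43−1527.98)/(2021.90−1527.98) + 301 = 199·106.45/493.92 + 301 ≈ 343.89 → 344.
Site G: 1065.56 ∈ [856.57, 1142.70] ↔ index [101, 150].
101 + (1065.56−856.57)·(150−101)/(1142.70−856.57) = 101 + 208.99·49/286.13 ≈ 136.79, so AQI = 137.
Site D 1215.60: bracket 1142.71–1397.53 → index 151–200; slope 49/254.82, offset 72.89.
AQI = 151 + 49/254.82·72.89 ≈ 165.02 ⇒ 165.
Site J: 544.22 lies in 466.43–856.56, so I_lo=51, I_hi=100, C_lo=466.43, C_hi=856.56.
(100−51)/(856.56−466.43) × (544.22−466.43) + 51 = 49/390.13 × 77.79 + 51 ≈ 60.77 → 61.
AQIs: Site H=116, Site B=344, Site G=137, Site D=165, Site J=61. Sum = 116 + 344 + 137 + 165 + 61 = 823.

823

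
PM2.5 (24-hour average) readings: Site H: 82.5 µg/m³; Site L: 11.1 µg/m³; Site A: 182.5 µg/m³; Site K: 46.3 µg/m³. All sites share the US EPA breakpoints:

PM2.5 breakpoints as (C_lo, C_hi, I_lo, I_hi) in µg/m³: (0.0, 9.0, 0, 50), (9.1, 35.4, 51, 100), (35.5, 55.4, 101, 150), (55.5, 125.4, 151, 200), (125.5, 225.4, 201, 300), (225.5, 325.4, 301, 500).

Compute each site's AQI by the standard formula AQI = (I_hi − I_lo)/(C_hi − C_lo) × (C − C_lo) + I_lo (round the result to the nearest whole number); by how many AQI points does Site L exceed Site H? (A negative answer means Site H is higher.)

Site H: row 55.5–125.4 (AQI 151–200). (200−151)·(82.5−55.5)/(125.4−55.5) + 151 = 49·27.0/69.9 + 151 ≈ 169.93 → 170.
Site L 11.1: bracket 9.1–35.4 → index 51–100; slope 49/26.3, offset 2.0.
AQI = 51 + 49/26.3·2.0 ≈ 54.73 ⇒ 55.
Site A: 182.5 ∈ [125.5, 225.4] ↔ index [201, 300].
201 + (182.5−125.5)·(300−201)/(225.4−125.5) = 201 + 57.0·99/99.9 ≈ 257.49, so AQI = 257.
Site K: row 35.5–55.4 (AQI 101–150). (150−101)·(46.3−35.5)/(55.4−35.5) + 101 = 49·10.8/19.9 + 101 ≈ 127.59 → 128.
AQIs: Site H=170, Site L=55, Site A=257, Site K=128. Site L (55) − Site H (170) = -115.

-115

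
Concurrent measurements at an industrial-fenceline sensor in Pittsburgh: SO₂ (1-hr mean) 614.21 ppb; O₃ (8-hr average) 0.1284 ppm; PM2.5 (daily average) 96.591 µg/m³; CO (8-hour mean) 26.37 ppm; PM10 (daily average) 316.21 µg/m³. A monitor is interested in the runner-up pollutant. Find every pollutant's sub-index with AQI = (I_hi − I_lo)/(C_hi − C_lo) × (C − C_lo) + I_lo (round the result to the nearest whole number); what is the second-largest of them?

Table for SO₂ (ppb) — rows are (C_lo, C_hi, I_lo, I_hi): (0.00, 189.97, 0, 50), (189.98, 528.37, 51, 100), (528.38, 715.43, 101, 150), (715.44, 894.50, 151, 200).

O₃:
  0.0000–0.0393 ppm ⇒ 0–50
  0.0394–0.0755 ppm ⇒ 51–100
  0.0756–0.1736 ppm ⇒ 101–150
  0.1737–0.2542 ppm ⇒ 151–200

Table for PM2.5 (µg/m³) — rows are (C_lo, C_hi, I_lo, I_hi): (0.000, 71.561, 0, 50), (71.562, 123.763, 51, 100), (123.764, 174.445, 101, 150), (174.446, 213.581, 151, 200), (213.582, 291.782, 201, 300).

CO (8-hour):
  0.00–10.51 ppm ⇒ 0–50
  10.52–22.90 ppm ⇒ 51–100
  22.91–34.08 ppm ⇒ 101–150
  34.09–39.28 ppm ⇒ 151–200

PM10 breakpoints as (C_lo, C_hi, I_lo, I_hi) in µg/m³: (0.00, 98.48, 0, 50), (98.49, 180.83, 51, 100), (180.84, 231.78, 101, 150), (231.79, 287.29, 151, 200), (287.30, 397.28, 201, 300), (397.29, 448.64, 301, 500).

SO₂: 614.21 lies in 528.38–715.43, so I_lo=101, I_hi=150, C_lo=528.38, C_hi=715.43.
(150−101)/(715.43−528.38) × (614.21−528.38) + 101 = 49/187.05 × 85.83 + 101 ≈ 123.48 → 123.
O₃: 0.1284 lies in 0.0756–0.1736, so I_lo=101, I_hi=150, C_lo=0.0756, C_hi=0.1736.
(150−101)/(0.1736−0.0756) × (0.1284−0.0756) + 101 = 49/0.0980 × 0.0528 + 101 ≈ 127.40 → 127.
PM2.5: 96.591 lies in 71.562–123.763, so I_lo=51, I_hi=100, C_lo=71.562, C_hi=123.763.
(100−51)/(123.763−71.562) × (96.591−71.562) + 51 = 49/52.201 × 25.029 + 51 ≈ 74.49 → 74.
CO: 26.37 lies in 22.91–34.08, so I_lo=101, I_hi=150, C_lo=22.91, C_hi=34.08.
(150−101)/(34.08−22.91) × (26.37−22.91) + 101 = 49/11.17 × 3.46 + 101 ≈ 116.18 → 116.
PM10: 316.21 lies in 287.30–397.28, so I_lo=201, I_hi=300, C_lo=287.30, C_hi=397.28.
(300−201)/(397.28−287.30) × (316.21−287.30) + 201 = 99/109.98 × 28.91 + 201 ≈ 227.02 → 227.
Sub-indices: SO₂→123, O₃→127, PM2.5→74, CO→116, PM10→227. Ranked high→low: 227, 127, 123, 116, 74. Second-highest sub-index = 127.

127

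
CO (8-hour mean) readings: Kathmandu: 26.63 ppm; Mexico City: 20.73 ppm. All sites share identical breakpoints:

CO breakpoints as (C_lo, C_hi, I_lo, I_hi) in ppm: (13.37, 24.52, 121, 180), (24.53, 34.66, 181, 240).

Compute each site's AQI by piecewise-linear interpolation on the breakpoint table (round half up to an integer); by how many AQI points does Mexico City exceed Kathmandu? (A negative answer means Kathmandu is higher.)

Kathmandu: 26.63 lies in 24.53–34.66, so I_lo=181, I_hi=240, C_lo=24.53, C_hi=34.66.
(240−181)/(34.66−24.53) × (26.63−24.53) + 181 = 59/10.13 × 2.10 + 181 ≈ 193.23 → 193.
Mexico City: 20.73 lies in 13.37–24.52, so I_lo=121, I_hi=180, C_lo=13.37, C_hi=24.52.
(180−121)/(24.52−13.37) × (20.73−13.37) + 121 = 59/11.15 × 7.36 + 121 ≈ 159.95 → 160.
AQIs: Kathmandu=193, Mexico City=160. Mexico City (160) − Kathmandu (193) = -33.

-33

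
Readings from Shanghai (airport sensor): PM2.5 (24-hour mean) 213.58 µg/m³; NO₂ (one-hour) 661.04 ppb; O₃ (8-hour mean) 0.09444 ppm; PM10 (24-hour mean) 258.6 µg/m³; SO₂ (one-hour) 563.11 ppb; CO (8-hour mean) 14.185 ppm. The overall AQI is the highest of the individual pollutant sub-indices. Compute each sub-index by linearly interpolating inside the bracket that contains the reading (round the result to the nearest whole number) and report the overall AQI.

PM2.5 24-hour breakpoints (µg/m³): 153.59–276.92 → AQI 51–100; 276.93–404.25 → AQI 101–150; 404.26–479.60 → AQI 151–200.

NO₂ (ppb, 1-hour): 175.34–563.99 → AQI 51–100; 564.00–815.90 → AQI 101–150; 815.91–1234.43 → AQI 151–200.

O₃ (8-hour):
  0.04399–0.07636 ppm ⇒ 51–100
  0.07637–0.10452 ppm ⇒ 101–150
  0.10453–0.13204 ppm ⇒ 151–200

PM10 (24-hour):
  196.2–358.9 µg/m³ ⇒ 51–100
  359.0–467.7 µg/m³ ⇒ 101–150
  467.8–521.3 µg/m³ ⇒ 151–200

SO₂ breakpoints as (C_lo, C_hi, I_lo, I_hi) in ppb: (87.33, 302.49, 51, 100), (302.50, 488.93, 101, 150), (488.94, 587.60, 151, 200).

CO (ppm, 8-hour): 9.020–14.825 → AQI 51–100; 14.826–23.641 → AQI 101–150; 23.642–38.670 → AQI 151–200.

188

PM2.5: row 153.59–276.92 (AQI 51–100). (100−51)·(213.58−153.59)/(276.92−153.59) + 51 = 49·59.99/123.33 + 51 ≈ 74.83 → 75.
NO₂: 661.04 lies in 564.00–815.90, so I_lo=101, I_hi=150, C_lo=564.00, C_hi=815.90.
(150−101)/(815.90−564.00) × (661.04−564.00) + 101 = 49/251.90 × 97.04 + 101 ≈ 119.88 → 120.
O₃: 0.09444 lies in 0.07637–0.10452, so I_lo=101, I_hi=150, C_lo=0.07637, C_hi=0.10452.
(150−101)/(0.10452−0.07637) × (0.09444−0.07637) + 101 = 49/0.02815 × 0.01807 + 101 ≈ 132.45 → 132.
PM10: row 196.2–358.9 (AQI 51–100). (100−51)·(258.6−196.2)/(358.9−196.2) + 51 = 49·62.4/162.7 + 51 ≈ 69.79 → 70.
SO₂ 563.11: bracket 488.94–587.60 → index 151–200; slope 49/98.66, offset 74.17.
AQI = 151 + 49/98.66·74.17 ≈ 187.84 ⇒ 188.
CO 14.185: bracket 9.020–14.825 → index 51–100; slope 49/5.805, offset 5.165.
AQI = 51 + 49/5.805·5.165 ≈ 94.60 ⇒ 95.
Sub-indices: PM2.5→75, NO₂→120, O₃→132, PM10→70, SO₂→188, CO→95. Overall AQI = max = 188; dominant pollutant is SO₂.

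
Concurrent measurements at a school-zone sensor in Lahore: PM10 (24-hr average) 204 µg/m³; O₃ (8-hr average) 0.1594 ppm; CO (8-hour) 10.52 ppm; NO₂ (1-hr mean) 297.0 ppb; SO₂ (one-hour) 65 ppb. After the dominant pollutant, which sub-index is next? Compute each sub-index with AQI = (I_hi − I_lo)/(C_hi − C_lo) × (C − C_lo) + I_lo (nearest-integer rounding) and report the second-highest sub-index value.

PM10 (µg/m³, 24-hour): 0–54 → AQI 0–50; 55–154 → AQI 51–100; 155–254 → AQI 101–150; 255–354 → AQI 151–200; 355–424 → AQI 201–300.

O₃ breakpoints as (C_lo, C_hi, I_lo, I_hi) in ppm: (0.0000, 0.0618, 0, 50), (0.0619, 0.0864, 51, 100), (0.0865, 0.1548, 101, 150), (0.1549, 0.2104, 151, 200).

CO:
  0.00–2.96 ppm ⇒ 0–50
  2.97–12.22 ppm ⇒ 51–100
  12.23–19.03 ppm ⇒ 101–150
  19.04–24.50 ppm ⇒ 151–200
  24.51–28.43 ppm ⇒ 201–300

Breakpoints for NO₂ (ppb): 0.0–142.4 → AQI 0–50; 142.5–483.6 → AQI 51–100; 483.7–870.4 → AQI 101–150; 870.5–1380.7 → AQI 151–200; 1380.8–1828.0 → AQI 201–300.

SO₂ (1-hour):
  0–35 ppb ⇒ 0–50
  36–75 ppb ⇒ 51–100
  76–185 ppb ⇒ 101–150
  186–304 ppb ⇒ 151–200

125

PM10 204: bracket 155–254 → index 101–150; slope 49/99, offset 49.
AQI = 101 + 49/99·49 ≈ 125.25 ⇒ 125.
O₃ 0.1594: bracket 0.1549–0.2104 → index 151–200; slope 49/0.0555, offset 0.0045.
AQI = 151 + 49/0.0555·0.0045 ≈ 154.97 ⇒ 155.
CO: 10.52 lies in 2.97–12.22, so I_lo=51, I_hi=100, C_lo=2.97, C_hi=12.22.
(100−51)/(12.22−2.97) × (10.52−2.97) + 51 = 49/9.25 × 7.55 + 51 ≈ 90.99 → 91.
NO₂ 297.0: bracket 142.5–483.6 → index 51–100; slope 49/341.1, offset 154.5.
AQI = 51 + 49/341.1·154.5 ≈ 73.19 ⇒ 73.
SO₂: row 36–75 (AQI 51–100). (100−51)·(65−36)/(75−36) + 51 = 49·29/39 + 51 ≈ 87.44 → 87.
Sub-indices: PM10→125, O₃→155, CO→91, NO₂→73, SO₂→87. Ranked high→low: 155, 125, 91, 87, 73. Second-highest sub-index = 125.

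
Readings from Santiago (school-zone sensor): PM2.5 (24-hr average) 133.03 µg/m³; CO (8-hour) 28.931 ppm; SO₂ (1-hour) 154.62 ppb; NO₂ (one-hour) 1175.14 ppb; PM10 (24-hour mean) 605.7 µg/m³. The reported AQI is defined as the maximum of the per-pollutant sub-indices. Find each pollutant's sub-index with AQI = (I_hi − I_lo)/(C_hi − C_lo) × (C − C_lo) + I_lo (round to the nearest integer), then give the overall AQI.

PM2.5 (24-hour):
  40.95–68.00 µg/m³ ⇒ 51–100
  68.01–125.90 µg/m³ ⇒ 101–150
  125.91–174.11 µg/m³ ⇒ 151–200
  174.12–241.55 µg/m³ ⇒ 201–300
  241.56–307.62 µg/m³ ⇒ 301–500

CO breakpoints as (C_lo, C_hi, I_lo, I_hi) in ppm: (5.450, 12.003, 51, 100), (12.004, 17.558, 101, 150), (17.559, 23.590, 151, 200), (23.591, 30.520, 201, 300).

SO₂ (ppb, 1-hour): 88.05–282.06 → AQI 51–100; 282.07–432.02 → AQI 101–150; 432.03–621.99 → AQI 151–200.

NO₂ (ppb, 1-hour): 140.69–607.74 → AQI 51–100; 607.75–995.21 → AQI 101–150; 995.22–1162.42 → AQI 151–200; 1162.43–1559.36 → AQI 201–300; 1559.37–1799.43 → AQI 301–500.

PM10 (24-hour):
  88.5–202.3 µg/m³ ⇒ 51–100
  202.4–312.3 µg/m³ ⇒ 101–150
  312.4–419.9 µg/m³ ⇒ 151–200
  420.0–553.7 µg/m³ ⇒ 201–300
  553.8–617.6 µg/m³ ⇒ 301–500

463

PM2.5: row 125.91–174.11 (AQI 151–200). (200−151)·(133.03−125.91)/(174.11−125.91) + 151 = 49·7.12/48.20 + 151 ≈ 158.24 → 158.
CO: row 23.591–30.520 (AQI 201–300). (300−201)·(28.931−23.591)/(30.520−23.591) + 201 = 99·5.340/6.929 + 201 ≈ 277.30 → 277.
SO₂: 154.62 lies in 88.05–282.06, so I_lo=51, I_hi=100, C_lo=88.05, C_hi=282.06.
(100−51)/(282.06−88.05) × (154.62−88.05) + 51 = 49/194.01 × 66.57 + 51 ≈ 67.81 → 68.
NO₂ 1175.14: bracket 1162.43–1559.36 → index 201–300; slope 99/396.93, offset 12.71.
AQI = 201 + 99/396.93·12.71 ≈ 204.17 ⇒ 204.
PM10: 605.7 lies in 553.8–617.6, so I_lo=301, I_hi=500, C_lo=553.8, C_hi=617.6.
(500−301)/(617.6−553.8) × (605.7−553.8) + 301 = 199/63.8 × 51.9 + 301 ≈ 462.88 → 463.
Sub-indices: PM2.5→158, CO→277, SO₂→68, NO₂→204, PM10→463. Overall AQI = max = 463; dominant pollutant is PM10.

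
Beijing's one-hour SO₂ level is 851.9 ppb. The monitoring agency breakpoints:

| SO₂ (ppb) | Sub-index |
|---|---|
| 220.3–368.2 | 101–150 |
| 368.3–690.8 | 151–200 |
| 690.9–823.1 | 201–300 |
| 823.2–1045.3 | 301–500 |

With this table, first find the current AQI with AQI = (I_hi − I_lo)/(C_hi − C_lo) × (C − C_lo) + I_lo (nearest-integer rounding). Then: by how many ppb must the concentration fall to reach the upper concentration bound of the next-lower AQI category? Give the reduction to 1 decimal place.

SO₂: row 823.2–1045.3 (AQI 301–500). (500−301)·(851.9−823.2)/(1045.3−823.2) + 301 = 199·28.7/222.1 + 301 ≈ 326.71 → 327.
Current AQI 327 is in the Hazardous range (301–500). The next-lower category tops out at AQI 300, whose upper concentration bound is 823.1 ppb.
Reduction needed = 851.9 − 823.1 = 28.8 ppb.

28.8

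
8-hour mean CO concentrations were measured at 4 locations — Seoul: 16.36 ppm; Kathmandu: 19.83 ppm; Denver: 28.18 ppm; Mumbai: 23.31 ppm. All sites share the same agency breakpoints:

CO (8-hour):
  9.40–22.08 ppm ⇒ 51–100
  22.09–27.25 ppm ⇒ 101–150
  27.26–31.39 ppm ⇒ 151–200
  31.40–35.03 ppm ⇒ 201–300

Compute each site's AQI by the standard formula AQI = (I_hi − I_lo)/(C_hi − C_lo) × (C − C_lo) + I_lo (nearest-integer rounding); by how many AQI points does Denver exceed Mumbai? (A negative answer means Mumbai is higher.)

Seoul: 16.36 ∈ [9.40, 22.08] ↔ index [51, 100].
51 + (16.36−9.40)·(100−51)/(22.08−9.40) = 51 + 6.96·49/12.68 ≈ 77.90, so AQI = 78.
Kathmandu: 19.83 ∈ [9.40, 22.08] ↔ index [51, 100].
51 + (19.83−9.40)·(100−51)/(22.08−9.40) = 51 + 10.43·49/12.68 ≈ 91.31, so AQI = 91.
Denver: 28.18 lies in 27.26–31.39, so I_lo=151, I_hi=200, C_lo=27.26, C_hi=31.39.
(200−151)/(31.39−27.26) × (28.18−27.26) + 151 = 49/4.13 × 0.92 + 151 ≈ 161.92 → 162.
Mumbai 23.31: bracket 22.09–27.25 → index 101–150; slope 49/5.16, offset 1.22.
AQI = 101 + 49/5.16·1.22 ≈ 112.59 ⇒ 113.
AQIs: Seoul=78, Kathmandu=91, Denver=162, Mumbai=113. Denver (162) − Mumbai (113) = 49.

49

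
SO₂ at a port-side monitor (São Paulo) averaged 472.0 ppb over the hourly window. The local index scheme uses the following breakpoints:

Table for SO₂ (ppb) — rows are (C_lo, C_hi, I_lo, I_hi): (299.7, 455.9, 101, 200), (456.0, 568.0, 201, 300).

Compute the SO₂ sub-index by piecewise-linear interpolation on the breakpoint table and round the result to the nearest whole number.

SO₂: row 456.0–568.0 (AQI 201–300). (300−201)·(472.0−456.0)/(568.0−456.0) + 201 = 99·16.0/112.0 + 201 ≈ 215.14 → 215.

215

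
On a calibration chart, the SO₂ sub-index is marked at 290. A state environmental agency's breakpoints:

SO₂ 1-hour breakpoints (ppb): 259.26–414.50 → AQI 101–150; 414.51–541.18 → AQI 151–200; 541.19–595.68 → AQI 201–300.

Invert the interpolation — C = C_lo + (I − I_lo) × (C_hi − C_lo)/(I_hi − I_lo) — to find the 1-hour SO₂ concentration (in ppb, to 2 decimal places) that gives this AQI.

AQI 290 lies in the 201–300 band, which corresponds to 541.19–595.68 ppb.
C = 541.19 + (290−201)×(595.68−541.19)/(300−201) = 541.19 + 89×54.49/99 ≈ 590.1760 ppb → 590.18 ppb to 2 dp.

590.18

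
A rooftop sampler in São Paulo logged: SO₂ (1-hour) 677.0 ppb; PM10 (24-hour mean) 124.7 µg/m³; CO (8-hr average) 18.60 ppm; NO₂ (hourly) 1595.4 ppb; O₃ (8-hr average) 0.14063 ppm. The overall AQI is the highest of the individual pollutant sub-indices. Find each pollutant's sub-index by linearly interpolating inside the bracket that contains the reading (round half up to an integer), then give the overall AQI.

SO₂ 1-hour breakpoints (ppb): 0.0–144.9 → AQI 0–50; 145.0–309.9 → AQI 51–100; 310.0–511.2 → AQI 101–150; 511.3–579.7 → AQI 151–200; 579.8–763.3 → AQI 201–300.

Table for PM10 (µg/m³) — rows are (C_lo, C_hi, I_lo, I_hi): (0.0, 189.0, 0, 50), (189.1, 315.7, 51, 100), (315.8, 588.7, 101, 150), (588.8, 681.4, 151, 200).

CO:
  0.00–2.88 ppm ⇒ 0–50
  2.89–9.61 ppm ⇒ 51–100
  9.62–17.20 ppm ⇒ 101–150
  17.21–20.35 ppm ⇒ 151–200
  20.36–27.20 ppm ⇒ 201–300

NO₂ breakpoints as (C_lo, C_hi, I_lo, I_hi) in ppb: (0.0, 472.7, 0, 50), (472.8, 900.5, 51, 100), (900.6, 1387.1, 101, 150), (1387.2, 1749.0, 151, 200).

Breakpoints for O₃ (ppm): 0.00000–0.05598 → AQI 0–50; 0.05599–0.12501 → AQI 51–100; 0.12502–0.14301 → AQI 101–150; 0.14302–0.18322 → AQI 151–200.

253

SO₂ 677.0: bracket 579.8–763.3 → index 201–300; slope 99/183.5, offset 97.2.
AQI = 201 + 99/183.5·97.2 ≈ 253.44 ⇒ 253.
PM10: 124.7 ∈ [0.0, 189.0] ↔ index [0, 50].
0 + (124.7−0.0)·(50−0)/(189.0−0.0) = 0 + 124.7·50/189.0 ≈ 32.99, so AQI = 33.
CO: row 17.21–20.35 (AQI 151–200). (200−151)·(18.60−17.21)/(20.35−17.21) + 151 = 49·1.39/3.14 + 151 ≈ 172.69 → 173.
NO₂: 1595.4 lies in 1387.2–1749.0, so I_lo=151, I_hi=200, C_lo=1387.2, C_hi=1749.0.
(200−151)/(1749.0−1387.2) × (1595.4−1387.2) + 151 = 49/361.8 × 208.2 + 151 ≈ 179.20 → 179.
O₃: 0.14063 lies in 0.12502–0.14301, so I_lo=101, I_hi=150, C_lo=0.12502, C_hi=0.14301.
(150−101)/(0.14301−0.12502) × (0.14063−0.12502) + 101 = 49/0.01799 × 0.01561 + 101 ≈ 143.52 → 144.
Sub-indices: SO₂→253, PM10→33, CO→173, NO₂→179, O₃→144. Overall AQI = max = 253; dominant pollutant is SO₂.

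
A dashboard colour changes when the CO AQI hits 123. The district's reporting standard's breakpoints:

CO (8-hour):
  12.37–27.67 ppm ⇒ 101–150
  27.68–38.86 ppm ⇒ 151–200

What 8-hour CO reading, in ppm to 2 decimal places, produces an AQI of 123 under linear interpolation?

19.24

AQI 123 lies in the 101–150 band, which corresponds to 12.37–27.67 ppm.
C = 12.37 + (123−101)×(27.67−12.37)/(150−101) = 12.37 + 22×15.30/49 ≈ 19.2394 ppm → 19.24 ppm to 2 dp.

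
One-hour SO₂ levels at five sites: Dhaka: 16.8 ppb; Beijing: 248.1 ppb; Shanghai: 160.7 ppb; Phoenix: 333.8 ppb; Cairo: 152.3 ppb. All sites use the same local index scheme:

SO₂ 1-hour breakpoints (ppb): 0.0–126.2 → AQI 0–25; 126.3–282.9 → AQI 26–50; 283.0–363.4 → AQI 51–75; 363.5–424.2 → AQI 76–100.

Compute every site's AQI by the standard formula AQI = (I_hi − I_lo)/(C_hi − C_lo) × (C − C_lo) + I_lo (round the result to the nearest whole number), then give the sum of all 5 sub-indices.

175

Dhaka: 16.8 ∈ [0.0, 126.2] ↔ index [0, 25].
0 + (16.8−0.0)·(25−0)/(126.2−0.0) = 0 + 16.8·25/126.2 ≈ 3.33, so AQI = 3.
Beijing 248.1: bracket 126.3–282.9 → index 26–50; slope 24/156.6, offset 121.8.
AQI = 26 + 24/156.6·121.8 ≈ 44.67 ⇒ 45.
Shanghai: 160.7 lies in 126.3–282.9, so I_lo=26, I_hi=50, C_lo=126.3, C_hi=282.9.
(50−26)/(282.9−126.3) × (160.7−126.3) + 26 = 24/156.6 × 34.4 + 26 ≈ 31.27 → 31.
Phoenix: row 283.0–363.4 (AQI 51–75). (75−51)·(333.8−283.0)/(363.4−283.0) + 51 = 24·50.8/80.4 + 51 ≈ 66.16 → 66.
Cairo 152.3: bracket 126.3–282.9 → index 26–50; slope 24/156.6, offset 26.0.
AQI = 26 + 24/156.6·26.0 ≈ 29.98 ⇒ 30.
AQIs: Dhaka=3, Beijing=45, Shanghai=31, Phoenix=66, Cairo=30. Sum = 3 + 45 + 31 + 66 + 30 = 175.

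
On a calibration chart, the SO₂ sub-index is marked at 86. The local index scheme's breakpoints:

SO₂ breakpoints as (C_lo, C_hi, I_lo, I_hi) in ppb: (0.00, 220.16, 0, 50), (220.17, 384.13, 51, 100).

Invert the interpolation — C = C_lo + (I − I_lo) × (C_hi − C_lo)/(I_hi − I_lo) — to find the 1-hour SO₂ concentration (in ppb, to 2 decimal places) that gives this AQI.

AQI 86 lies in the 51–100 band, which corresponds to 220.17–384.13 ppb.
C = 220.17 + (86−51)×(384.13−220.17)/(100−51) = 220.17 + 35×163.96/49 ≈ 337.2843 ppb → 337.28 ppb to 2 dp.

337.28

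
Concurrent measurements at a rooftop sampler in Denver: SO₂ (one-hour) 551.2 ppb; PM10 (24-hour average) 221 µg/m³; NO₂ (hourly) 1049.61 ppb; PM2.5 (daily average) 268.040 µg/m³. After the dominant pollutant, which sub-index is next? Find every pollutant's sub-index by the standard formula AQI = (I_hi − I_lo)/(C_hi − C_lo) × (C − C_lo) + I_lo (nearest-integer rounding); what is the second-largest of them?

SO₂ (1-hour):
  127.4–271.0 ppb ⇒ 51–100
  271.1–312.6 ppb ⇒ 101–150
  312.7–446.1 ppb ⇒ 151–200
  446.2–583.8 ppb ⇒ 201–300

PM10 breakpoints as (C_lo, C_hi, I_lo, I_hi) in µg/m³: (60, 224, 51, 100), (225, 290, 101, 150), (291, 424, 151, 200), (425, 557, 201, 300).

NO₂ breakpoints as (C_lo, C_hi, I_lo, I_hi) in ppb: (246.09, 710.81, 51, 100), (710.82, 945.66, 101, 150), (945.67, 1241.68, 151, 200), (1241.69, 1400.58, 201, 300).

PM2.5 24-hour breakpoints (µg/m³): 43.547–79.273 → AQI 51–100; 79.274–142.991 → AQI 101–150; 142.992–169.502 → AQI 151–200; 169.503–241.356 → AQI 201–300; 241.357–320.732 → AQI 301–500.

SO₂: 551.2 ∈ [446.2, 583.8] ↔ index [201, 300].
201 + (551.2−446.2)·(300−201)/(583.8−446.2) = 201 + 105.0·99/137.6 ≈ 276.55, so AQI = 277.
PM10 221: bracket 60–224 → index 51–100; slope 49/164, offset 161.
AQI = 51 + 49/164·161 ≈ 99.10 ⇒ 99.
NO₂ 1049.61: bracket 945.67–1241.68 → index 151–200; slope 49/296.01, offset 103.94.
AQI = 151 + 49/296.01·103.94 ≈ 168.21 ⇒ 168.
PM2.5: row 241.357–320.732 (AQI 301–500). (500−301)·(268.040−241.357)/(320.732−241.357) + 301 = 199·26.683/79.375 + 301 ≈ 367.90 → 368.
Sub-indices: SO₂→277, PM10→99, NO₂→168, PM2.5→368. Ranked high→low: 368, 277, 168, 99. Second-highest sub-index = 277.

277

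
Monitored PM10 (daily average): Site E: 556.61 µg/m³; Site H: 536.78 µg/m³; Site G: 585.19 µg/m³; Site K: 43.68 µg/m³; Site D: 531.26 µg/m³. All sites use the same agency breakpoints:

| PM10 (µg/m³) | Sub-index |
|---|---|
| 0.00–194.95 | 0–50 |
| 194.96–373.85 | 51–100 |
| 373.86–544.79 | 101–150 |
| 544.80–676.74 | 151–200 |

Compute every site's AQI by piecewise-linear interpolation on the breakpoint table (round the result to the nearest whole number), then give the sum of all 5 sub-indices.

Site E: row 544.80–676.74 (AQI 151–200). (200−151)·(556.61−544.80)/(676.74−544.80) + 151 = 49·11.81/131.94 + 151 ≈ 155.39 → 155.
Site H 536.78: bracket 373.86–544.79 → index 101–150; slope 49/170.93, offset 162.92.
AQI = 101 + 49/170.93·162.92 ≈ 147.70 ⇒ 148.
Site G: 585.19 ∈ [544.80, 676.74] ↔ index [151, 200].
151 + (585.19−544.80)·(200−151)/(676.74−544.80) = 151 + 40.39·49/131.94 ≈ 166.00, so AQI = 166.
Site K 43.68: bracket 0.00–194.95 → index 0–50; slope 50/194.95, offset 43.68.
AQI = 0 + 50/194.95·43.68 ≈ 11.20 ⇒ 11.
Site D: row 373.86–544.79 (AQI 101–150). (150−101)·(531.26−373.86)/(544.79−373.86) + 101 = 49·157.40/170.93 + 101 ≈ 146.12 → 146.
AQIs: Site E=155, Site H=148, Site G=166, Site K=11, Site D=146. Sum = 155 + 148 + 166 + 11 + 146 = 626.

626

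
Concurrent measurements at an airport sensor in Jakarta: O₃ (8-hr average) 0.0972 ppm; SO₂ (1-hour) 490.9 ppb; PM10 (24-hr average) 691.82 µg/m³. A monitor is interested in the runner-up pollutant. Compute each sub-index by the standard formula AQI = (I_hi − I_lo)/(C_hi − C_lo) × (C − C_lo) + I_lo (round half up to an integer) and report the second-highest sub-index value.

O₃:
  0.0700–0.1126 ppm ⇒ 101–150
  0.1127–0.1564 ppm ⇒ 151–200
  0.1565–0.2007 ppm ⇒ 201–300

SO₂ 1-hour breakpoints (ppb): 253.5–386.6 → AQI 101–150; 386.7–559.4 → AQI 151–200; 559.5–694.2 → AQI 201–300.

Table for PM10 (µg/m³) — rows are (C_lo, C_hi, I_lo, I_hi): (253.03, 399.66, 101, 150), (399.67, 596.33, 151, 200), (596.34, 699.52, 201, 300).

O₃: 0.0972 ∈ [0.0700, 0.1126] ↔ index [101, 150].
101 + (0.0972−0.0700)·(150−101)/(0.1126−0.0700) = 101 + 0.0272·49/0.0426 ≈ 132.29, so AQI = 132.
SO₂ 490.9: bracket 386.7–559.4 → index 151–200; slope 49/172.7, offset 104.2.
AQI = 151 + 49/172.7·104.2 ≈ 180.56 ⇒ 181.
PM10: 691.82 lies in 596.34–699.52, so I_lo=201, I_hi=300, C_lo=596.34, C_hi=699.52.
(300−201)/(699.52−596.34) × (691.82−596.34) + 201 = 99/103.18 × 95.48 + 201 ≈ 292.61 → 293.
Sub-indices: O₃→132, SO₂→181, PM10→293. Ranked high→low: 293, 181, 132. Second-highest sub-index = 181.

181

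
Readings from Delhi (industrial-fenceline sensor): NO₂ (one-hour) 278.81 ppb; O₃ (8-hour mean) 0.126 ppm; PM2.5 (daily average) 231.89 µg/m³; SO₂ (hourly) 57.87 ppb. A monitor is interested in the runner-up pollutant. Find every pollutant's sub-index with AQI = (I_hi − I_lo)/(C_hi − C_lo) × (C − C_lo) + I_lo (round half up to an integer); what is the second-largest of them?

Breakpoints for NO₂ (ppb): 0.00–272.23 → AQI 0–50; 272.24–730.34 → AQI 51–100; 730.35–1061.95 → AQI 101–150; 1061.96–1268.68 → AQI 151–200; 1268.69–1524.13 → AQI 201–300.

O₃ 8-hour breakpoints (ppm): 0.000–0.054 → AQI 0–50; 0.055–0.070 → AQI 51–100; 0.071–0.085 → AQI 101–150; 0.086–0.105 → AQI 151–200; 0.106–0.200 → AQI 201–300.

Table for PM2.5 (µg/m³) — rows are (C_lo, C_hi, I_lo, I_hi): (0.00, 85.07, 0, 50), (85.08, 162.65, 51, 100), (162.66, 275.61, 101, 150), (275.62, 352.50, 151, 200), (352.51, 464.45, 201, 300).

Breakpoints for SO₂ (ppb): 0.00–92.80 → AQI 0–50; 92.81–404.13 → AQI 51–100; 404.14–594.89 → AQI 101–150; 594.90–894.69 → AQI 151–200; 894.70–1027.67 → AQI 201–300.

131

NO₂ 278.81: bracket 272.24–730.34 → index 51–100; slope 49/458.10, offset 6.57.
AQI = 51 + 49/458.10·6.57 ≈ 51.70 ⇒ 52.
O₃: row 0.106–0.200 (AQI 201–300). (300−201)·(0.126−0.106)/(0.200−0.106) + 201 = 99·0.020/0.094 + 201 ≈ 222.06 → 222.
PM2.5 231.89: bracket 162.66–275.61 → index 101–150; slope 49/112.95, offset 69.23.
AQI = 101 + 49/112.95·69.23 ≈ 131.03 ⇒ 131.
SO₂: 57.87 ∈ [0.00, 92.80] ↔ index [0, 50].
0 + (57.87−0.00)·(50−0)/(92.80−0.00) = 0 + 57.87·50/92.80 ≈ 31.18, so AQI = 31.
Sub-indices: NO₂→52, O₃→222, PM2.5→131, SO₂→31. Ranked high→low: 222, 131, 52, 31. Second-highest sub-index = 131.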